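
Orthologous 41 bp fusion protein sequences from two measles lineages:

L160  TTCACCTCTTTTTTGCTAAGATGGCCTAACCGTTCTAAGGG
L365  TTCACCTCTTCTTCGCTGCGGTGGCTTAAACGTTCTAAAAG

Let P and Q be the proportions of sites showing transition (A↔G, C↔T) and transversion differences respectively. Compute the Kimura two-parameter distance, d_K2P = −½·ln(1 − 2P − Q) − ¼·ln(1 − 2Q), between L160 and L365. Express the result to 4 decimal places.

0.2730

The sequences differ at positions 11 (T/C, transition), 14 (T/C, transition), 18 (A/G, transition), 19 (A/C, transversion), 21 (A/G, transition), 26 (C/T, transition), 30 (C/A, transversion), 39 (G/A, transition), 40 (G/A, transition).
Of the 9 differences, 7 transitions and 2 transversions over 41 sites: P = 7/41 = 0.170732, Q = 2/41 = 0.048780.
d = −0.5·ln(0.609756) − 0.25·ln(0.902440) = −0.5·(-0.494696) − 0.25·(-0.102653) = 0.2730.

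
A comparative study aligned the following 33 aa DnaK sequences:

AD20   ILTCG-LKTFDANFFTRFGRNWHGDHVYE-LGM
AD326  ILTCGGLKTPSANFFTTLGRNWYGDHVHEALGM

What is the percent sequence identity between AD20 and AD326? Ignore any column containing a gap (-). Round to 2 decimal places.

Excluding the 2 gap columns leaves 31 comparable sites.
The sequences differ at positions 10 (F/P), 11 (D/S), 17 (R/T), 18 (F/L), 23 (H/Y), 28 (Y/H).
25 of the 31 comparable sites match, so the percent identity is 25/31 × 100 = 80.65%.

80.65%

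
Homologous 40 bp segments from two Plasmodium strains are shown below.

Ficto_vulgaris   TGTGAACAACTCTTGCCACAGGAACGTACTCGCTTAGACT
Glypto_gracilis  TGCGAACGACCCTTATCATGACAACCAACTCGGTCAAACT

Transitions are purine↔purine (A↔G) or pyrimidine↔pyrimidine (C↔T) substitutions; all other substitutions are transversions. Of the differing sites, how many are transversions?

4

Mismatches occur at site 3 (T/C, transition), site 8 (A/G, transition), site 11 (T/C, transition), site 15 (G/A, transition), site 16 (C/T, transition), site 19 (C/T, transition), site 20 (A/G, transition), site 21 (G/A, transition), site 22 (G/C, transversion), site 26 (G/C, transversion), site 27 (T/A, transversion), site 33 (C/G, transversion), site 35 (T/C, transition), site 37 (G/A, transition).
Of the 14 differences, 10 transitions and 4 transversions, so the answer is 4.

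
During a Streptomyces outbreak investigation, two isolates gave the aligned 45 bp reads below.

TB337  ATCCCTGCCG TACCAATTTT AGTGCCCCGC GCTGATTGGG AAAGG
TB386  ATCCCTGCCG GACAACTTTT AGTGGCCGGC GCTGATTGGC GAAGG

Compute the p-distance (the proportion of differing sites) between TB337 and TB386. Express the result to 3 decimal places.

Differing sites — 11:T/G; 14:C/A; 16:A/C; 25:C/G; 28:C/G; 40:G/C; 41:A/G.
There are 7 differences over 45 sites, so p = 7/45 = 0.156.

0.156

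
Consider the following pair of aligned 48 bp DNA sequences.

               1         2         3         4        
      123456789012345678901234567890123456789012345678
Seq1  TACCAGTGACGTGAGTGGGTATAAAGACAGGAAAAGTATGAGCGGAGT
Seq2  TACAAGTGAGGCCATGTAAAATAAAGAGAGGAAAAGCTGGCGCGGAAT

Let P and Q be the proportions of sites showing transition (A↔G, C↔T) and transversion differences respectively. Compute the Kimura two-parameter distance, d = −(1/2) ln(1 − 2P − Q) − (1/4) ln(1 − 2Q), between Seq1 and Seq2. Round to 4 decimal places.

0.4410

Mismatches occur at site 4 (C/A, transversion), site 10 (C/G, transversion), site 12 (T/C, transition), site 13 (G/C, transversion), site 15 (G/T, transversion), site 16 (T/G, transversion), site 17 (G/T, transversion), site 18 (G/A, transition), site 19 (G/A, transition), site 20 (T/A, transversion), site 28 (C/G, transversion), site 37 (T/C, transition), site 38 (A/T, transversion), site 39 (T/G, transversion), site 41 (A/C, transversion), site 47 (G/A, transition).
Of the 16 differences, 5 transitions and 11 transversions over 48 sites: P = 5/48 = 0.104167, Q = 11/48 = 0.229167.
d = −0.5·ln(0.562499) − 0.25·ln(0.541666) = −0.5·(-0.575366) − 0.25·(-0.613106) = 0.4410.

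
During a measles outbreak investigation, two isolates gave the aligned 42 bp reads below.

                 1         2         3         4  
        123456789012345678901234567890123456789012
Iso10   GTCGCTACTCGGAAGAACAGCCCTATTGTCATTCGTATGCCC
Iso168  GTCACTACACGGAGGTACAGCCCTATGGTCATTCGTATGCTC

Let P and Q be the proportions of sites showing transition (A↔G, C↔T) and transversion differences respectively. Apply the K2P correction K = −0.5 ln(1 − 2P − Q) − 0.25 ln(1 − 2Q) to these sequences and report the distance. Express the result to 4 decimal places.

0.1591

Mismatches occur at site 4 (G↔A, transition), site 9 (T↔A, transversion), site 14 (A↔G, transition), site 16 (A↔T, transversion), site 27 (T↔G, transversion), site 41 (C↔T, transition).
Of the 6 differences, 3 transitions and 3 transversions over 42 sites: P = 3/42 = 0.071429, Q = 3/42 = 0.071429.
d = −0.5·ln(0.785713) − 0.25·ln(0.857142) = −0.5·(-0.241164) − 0.25·(-0.154152) = 0.1591.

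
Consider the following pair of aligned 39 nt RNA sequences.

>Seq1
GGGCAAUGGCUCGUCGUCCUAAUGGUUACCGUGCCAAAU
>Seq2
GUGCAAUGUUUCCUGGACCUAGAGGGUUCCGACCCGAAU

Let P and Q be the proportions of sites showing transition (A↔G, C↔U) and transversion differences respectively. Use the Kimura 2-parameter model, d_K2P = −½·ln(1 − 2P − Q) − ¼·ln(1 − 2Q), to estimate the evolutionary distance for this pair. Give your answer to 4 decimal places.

Mismatches occur at site 2 (G↔U, transversion), site 9 (G↔U, transversion), site 10 (C↔U, transition), site 13 (G↔C, transversion), site 15 (C↔G, transversion), site 17 (U↔A, transversion), site 22 (A↔G, transition), site 23 (U↔A, transversion), site 26 (U↔G, transversion), site 28 (A↔U, transversion), site 32 (U↔A, transversion), site 33 (G↔C, transversion), site 36 (A↔G, transition).
Of the 13 differences, 3 transitions and 10 transversions over 39 sites: P = 3/39 = 0.076923, Q = 10/39 = 0.256410.
d = −0.5·ln(0.589744) − 0.25·ln(0.487180) = −0.5·(-0.528067) − 0.25·(-0.719122) = 0.4438.

0.4438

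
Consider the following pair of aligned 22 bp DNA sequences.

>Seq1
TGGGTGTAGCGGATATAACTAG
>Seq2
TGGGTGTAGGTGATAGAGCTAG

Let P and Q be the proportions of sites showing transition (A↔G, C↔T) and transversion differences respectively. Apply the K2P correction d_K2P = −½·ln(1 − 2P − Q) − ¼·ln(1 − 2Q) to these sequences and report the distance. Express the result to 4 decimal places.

Differing sites — 10:C/G (Tv); 11:G/T (Tv); 16:T/G (Tv); 18:A/G (Ti).
Of the 4 differences, 1 transition and 3 transversions over 22 sites: P = 1/22 = 0.045455, Q = 3/22 = 0.136364.
d = −0.5·ln(0.772726) − 0.25·ln(0.727272) = −0.5·(-0.257831) − 0.25·(-0.318455) = 0.2085.

0.2085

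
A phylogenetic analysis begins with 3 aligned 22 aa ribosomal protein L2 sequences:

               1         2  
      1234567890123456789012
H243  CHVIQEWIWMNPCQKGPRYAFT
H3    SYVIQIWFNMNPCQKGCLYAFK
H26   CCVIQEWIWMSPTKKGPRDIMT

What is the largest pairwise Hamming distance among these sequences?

14

Pairwise Hamming distances:
  H243 vs H3: 8
  H243 vs H26: 7
  H3 vs H26: 14
The largest is 14, between H3 and H26.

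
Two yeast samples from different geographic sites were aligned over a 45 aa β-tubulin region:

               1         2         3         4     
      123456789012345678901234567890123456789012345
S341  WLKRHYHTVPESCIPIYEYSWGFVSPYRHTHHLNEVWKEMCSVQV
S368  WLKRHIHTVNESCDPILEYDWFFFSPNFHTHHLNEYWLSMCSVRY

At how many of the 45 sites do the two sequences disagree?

The sequences differ at positions 6 (Y/I), 10 (P/N), 14 (I/D), 17 (Y/L), 20 (S/D), 22 (G/F), 24 (V/F), 27 (Y/N), 28 (R/F), 36 (V/Y), 38 (K/L), 39 (E/S), 44 (Q/R), 45 (V/Y).
That gives 14 mismatches out of 45 aligned sites, so the Hamming distance is 14.

14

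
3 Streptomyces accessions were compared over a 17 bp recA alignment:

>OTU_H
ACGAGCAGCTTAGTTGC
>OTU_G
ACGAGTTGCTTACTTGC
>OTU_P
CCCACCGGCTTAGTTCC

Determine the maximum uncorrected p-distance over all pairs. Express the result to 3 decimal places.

Pairwise Hamming distances:
  OTU_H vs OTU_G: 3
  OTU_H vs OTU_P: 5
  OTU_G vs OTU_P: 7
The largest is 7 mismatches, between OTU_G and OTU_P; p = 7/17 = 0.412.

0.412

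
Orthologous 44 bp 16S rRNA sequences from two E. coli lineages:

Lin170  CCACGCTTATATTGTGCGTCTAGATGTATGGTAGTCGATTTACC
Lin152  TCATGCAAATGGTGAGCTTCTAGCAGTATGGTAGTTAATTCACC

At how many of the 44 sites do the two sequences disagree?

Differing sites — 1:C/T; 4:C/T; 7:T/A; 8:T/A; 11:A/G; 12:T/G; 15:T/A; 18:G/T; 24:A/C; 25:T/A; 36:C/T; 37:G/A; 41:T/C.
That gives 13 mismatches out of 44 aligned sites, so the Hamming distance is 13.

13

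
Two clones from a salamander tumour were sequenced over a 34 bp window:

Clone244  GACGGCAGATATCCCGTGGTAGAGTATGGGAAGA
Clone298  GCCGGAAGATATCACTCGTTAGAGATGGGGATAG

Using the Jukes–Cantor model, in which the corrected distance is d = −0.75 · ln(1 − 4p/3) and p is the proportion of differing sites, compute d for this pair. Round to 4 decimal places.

Differing sites — 2:A/C; 6:C/A; 14:C/A; 16:G/T; 17:T/C; 19:G/T; 25:T/A; 26:A/T; 27:T/G; 32:A/T; 33:G/A; 34:A/G.
p = 12/34 = 0.352941.
d = −0.75 · ln(1 − (4/3)·0.352941) = −0.75 · ln(0.529412) = −0.75 · (-0.635988) = 0.4770.

0.4770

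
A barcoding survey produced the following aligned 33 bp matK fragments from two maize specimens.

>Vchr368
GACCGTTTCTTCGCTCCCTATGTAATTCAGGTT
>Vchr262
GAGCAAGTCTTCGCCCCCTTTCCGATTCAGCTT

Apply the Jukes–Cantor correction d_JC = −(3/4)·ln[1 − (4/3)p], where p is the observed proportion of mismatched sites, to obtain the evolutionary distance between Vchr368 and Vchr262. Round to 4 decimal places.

The sequences differ at positions 3 (C/G), 5 (G/A), 6 (T/A), 7 (T/G), 15 (T/C), 20 (A/T), 22 (G/C), 23 (T/C), 24 (A/G), 31 (G/C).
p = 10/33 = 0.303030.
d = −0.75 · ln(1 − (4/3)·0.303030) = −0.75 · ln(0.595960) = −0.75 · (-0.517582) = 0.3882.

0.3882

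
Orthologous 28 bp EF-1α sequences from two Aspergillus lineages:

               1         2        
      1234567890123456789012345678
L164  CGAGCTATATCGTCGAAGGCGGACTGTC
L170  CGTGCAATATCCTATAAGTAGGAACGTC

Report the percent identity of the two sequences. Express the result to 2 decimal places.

Mismatches occur at site 3 (A↔T), site 6 (T↔A), site 12 (G↔C), site 14 (C↔A), site 15 (G↔T), site 19 (G↔T), site 20 (C↔A), site 24 (C↔A), site 25 (T↔C).
19 of the 28 sites match, so the percent identity is 19/28 × 100 = 67.86%.

67.86%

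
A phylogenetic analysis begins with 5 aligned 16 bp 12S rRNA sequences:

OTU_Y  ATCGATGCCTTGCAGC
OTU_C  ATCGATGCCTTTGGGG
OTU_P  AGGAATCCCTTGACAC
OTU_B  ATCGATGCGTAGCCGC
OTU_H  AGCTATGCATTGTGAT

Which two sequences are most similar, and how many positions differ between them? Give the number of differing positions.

Pairwise Hamming distances:
  OTU_Y vs OTU_C: 4
  OTU_Y vs OTU_P: 7
  OTU_Y vs OTU_B: 3
  OTU_Y vs OTU_H: 7
  OTU_C vs OTU_P: 9
  OTU_C vs OTU_B: 6
  OTU_C vs OTU_H: 7
  OTU_P vs OTU_B: 8
  OTU_P vs OTU_H: 7
  OTU_B vs OTU_H: 8
The smallest is 3, between OTU_Y and OTU_B.

3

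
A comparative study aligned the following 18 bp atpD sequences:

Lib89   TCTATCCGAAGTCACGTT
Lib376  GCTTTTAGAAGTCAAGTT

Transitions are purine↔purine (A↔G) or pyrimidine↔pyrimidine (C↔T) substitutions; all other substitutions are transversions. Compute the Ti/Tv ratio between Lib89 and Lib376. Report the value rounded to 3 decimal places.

0.250

The sequences differ at positions 1 (T/G, transversion), 4 (A/T, transversion), 6 (C/T, transition), 7 (C/A, transversion), 15 (C/A, transversion).
Of the 5 differences, 1 transition and 4 transversions, so Ti/Tv = 1/4 = 0.250.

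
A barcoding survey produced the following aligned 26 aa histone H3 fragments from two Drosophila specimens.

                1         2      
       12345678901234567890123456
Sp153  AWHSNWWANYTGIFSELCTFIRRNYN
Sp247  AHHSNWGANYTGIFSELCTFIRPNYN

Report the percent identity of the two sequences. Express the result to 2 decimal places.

Differing sites — 2:W/H; 7:W/G; 23:R/P.
23 of the 26 sites match, so the percent identity is 23/26 × 100 = 88.46%.

88.46%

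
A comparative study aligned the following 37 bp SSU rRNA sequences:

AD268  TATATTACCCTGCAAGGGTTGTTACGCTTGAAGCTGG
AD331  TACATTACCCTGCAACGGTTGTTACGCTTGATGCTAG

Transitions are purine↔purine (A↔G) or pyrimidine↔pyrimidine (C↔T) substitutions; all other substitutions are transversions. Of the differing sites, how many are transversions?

Mismatches occur at site 3 (T→C, transition), site 16 (G→C, transversion), site 32 (A→T, transversion), site 36 (G→A, transition).
Of the 4 differences, 2 transitions and 2 transversions, so the answer is 2.

2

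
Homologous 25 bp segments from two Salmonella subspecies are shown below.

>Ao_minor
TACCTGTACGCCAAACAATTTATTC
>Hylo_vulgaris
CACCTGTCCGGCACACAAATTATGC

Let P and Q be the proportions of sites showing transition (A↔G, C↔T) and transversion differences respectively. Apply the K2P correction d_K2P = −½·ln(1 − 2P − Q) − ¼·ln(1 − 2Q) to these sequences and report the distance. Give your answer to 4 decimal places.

0.2920

The sequences differ at positions 1 (T/C, transition), 8 (A/C, transversion), 11 (C/G, transversion), 14 (A/C, transversion), 19 (T/A, transversion), 24 (T/G, transversion).
Of the 6 differences, 1 transition and 5 transversions over 25 sites: P = 1/25 = 0.040000, Q = 5/25 = 0.200000.
d = −0.5·ln(0.720000) − 0.25·ln(0.600000) = −0.5·(-0.328504) − 0.25·(-0.510826) = 0.2920.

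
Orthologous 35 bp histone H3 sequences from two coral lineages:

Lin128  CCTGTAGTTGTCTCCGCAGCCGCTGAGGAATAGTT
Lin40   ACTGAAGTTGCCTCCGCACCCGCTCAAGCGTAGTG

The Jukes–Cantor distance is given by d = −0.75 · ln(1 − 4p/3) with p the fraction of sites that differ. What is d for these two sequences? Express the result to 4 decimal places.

0.3149

Mismatches occur at site 1 (C/A), site 5 (T/A), site 11 (T/C), site 19 (G/C), site 25 (G/C), site 27 (G/A), site 29 (A/C), site 30 (A/G), site 35 (T/G).
p = 9/35 = 0.257143.
d = −0.75 · ln(1 − (4/3)·0.257143) = −0.75 · ln(0.657143) = −0.75 · (-0.419854) = 0.3149.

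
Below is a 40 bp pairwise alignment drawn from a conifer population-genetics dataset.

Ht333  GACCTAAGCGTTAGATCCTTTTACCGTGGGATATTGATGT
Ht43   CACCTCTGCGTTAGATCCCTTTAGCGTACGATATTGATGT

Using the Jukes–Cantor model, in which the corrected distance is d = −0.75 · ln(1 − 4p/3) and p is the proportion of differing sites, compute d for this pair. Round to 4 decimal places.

0.1993

The sequences differ at positions 1 (G/C), 6 (A/C), 7 (A/T), 19 (T/C), 24 (C/G), 28 (G/A), 29 (G/C).
p = 7/40 = 0.175000.
d = −0.75 · ln(1 − (4/3)·0.175000) = −0.75 · ln(0.766667) = −0.75 · (-0.265703) = 0.1993.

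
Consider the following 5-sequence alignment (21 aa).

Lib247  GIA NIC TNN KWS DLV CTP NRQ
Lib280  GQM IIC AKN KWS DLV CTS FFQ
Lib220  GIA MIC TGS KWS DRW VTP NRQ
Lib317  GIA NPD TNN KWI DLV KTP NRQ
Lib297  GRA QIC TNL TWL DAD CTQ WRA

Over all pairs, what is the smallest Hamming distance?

4

Pairwise Hamming distances:
  Lib247 vs Lib280: 8
  Lib247 vs Lib220: 6
  Lib247 vs Lib317: 4
  Lib247 vs Lib297: 10
  Lib280 vs Lib220: 12
  Lib280 vs Lib317: 12
  Lib280 vs Lib297: 14
  Lib220 vs Lib317: 9
  Lib220 vs Lib297: 12
  Lib317 vs Lib297: 13
The smallest is 4, between Lib247 and Lib317.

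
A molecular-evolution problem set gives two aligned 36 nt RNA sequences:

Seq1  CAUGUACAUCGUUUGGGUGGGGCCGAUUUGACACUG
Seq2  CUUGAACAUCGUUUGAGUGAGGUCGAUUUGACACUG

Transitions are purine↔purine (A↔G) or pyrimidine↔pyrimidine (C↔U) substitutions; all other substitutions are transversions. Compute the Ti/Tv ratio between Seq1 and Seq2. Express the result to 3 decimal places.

1.500

Mismatches occur at site 2 (A↔U, transversion), site 5 (U↔A, transversion), site 16 (G↔A, transition), site 20 (G↔A, transition), site 23 (C↔U, transition).
Of the 5 differences, 3 transitions and 2 transversions, so Ti/Tv = 3/2 = 1.500.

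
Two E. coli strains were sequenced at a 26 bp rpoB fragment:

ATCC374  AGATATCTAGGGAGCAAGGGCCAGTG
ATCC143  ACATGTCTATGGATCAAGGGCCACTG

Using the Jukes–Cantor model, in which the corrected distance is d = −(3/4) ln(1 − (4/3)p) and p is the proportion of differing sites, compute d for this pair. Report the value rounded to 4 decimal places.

Differing sites — 2:G/C; 5:A/G; 10:G/T; 14:G/T; 24:G/C.
p = 5/26 = 0.192308.
d = −0.75 · ln(1 − (4/3)·0.192308) = −0.75 · ln(0.743589) = −0.75 · (-0.296267) = 0.2222.

0.2222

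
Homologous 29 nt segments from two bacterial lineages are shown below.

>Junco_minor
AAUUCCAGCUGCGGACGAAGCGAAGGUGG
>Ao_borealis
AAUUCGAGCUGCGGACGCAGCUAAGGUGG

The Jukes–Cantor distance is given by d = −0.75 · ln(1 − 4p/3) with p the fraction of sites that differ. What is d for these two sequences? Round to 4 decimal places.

Mismatches occur at site 6 (C/G), site 18 (A/C), site 22 (G/U).
p = 3/29 = 0.103448.
d = −0.75 · ln(1 − (4/3)·0.103448) = −0.75 · ln(0.862069) = −0.75 · (-0.148420) = 0.1113.

0.1113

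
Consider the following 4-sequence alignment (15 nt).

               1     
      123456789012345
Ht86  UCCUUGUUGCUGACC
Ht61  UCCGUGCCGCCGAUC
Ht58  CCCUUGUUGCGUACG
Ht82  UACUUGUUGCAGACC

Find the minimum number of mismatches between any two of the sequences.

Pairwise Hamming distances:
  Ht86 vs Ht61: 5
  Ht86 vs Ht58: 4
  Ht86 vs Ht82: 2
  Ht61 vs Ht58: 8
  Ht61 vs Ht82: 6
  Ht58 vs Ht82: 5
The smallest is 2, between Ht86 and Ht82.

2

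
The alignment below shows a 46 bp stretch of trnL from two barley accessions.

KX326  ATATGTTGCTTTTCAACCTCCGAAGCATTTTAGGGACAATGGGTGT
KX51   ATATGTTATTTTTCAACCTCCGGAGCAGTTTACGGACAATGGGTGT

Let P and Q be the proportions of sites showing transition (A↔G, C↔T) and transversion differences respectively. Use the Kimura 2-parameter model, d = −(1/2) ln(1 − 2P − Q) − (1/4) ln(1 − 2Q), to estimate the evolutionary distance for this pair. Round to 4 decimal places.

Differing sites — 8:G/A (Ti); 9:C/T (Ti); 23:A/G (Ti); 28:T/G (Tv); 33:G/C (Tv).
Of the 5 differences, 3 transitions and 2 transversions over 46 sites: P = 3/46 = 0.065217, Q = 2/46 = 0.043478.
d = −0.5·ln(0.826088) − 0.25·ln(0.913044) = −0.5·(-0.191054) − 0.25·(-0.090971) = 0.1183.

0.1183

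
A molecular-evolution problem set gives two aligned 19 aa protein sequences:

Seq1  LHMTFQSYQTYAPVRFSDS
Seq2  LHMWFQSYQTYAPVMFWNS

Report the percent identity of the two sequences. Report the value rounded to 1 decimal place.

Mismatches occur at site 4 (T→W), site 15 (R→M), site 17 (S→W), site 18 (D→N).
15 of the 19 sites match, so the percent identity is 15/19 × 100 = 78.9%.

78.9%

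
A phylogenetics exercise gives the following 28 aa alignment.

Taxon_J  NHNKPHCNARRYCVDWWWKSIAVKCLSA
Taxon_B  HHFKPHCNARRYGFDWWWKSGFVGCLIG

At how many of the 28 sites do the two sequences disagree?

Mismatches occur at site 1 (N→H), site 3 (N→F), site 13 (C→G), site 14 (V→F), site 21 (I→G), site 22 (A→F), site 24 (K→G), site 27 (S→I), site 28 (A→G).
That gives 9 mismatches out of 28 aligned sites, so the Hamming distance is 9.

9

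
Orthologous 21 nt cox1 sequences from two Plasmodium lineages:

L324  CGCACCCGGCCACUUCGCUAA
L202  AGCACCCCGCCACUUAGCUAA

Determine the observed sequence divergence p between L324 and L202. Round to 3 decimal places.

0.143

The sequences differ at positions 1 (C/A), 8 (G/C), 16 (C/A).
There are 3 differences over 21 sites, so p = 3/21 = 0.143.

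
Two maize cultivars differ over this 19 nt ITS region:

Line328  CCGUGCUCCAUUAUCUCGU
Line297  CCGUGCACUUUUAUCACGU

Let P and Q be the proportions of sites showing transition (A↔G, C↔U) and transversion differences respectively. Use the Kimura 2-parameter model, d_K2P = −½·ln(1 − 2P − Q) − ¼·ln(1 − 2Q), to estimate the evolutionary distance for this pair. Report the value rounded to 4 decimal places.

The sequences differ at positions 7 (U/A, transversion), 9 (C/U, transition), 10 (A/U, transversion), 16 (U/A, transversion).
Of the 4 differences, 1 transition and 3 transversions over 19 sites: P = 1/19 = 0.052632, Q = 3/19 = 0.157895.
d = −0.5·ln(0.736841) − 0.25·ln(0.684210) = −0.5·(-0.305383) − 0.25·(-0.379490) = 0.2476.

0.2476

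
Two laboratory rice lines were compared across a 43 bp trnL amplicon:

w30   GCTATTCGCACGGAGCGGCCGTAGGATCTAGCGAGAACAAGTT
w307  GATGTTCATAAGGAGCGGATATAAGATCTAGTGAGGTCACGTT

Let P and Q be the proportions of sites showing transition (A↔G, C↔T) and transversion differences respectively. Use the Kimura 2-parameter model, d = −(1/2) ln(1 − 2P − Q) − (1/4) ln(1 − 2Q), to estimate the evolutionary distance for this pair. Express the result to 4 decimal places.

0.4013

Mismatches occur at site 2 (C↔A, transversion), site 4 (A↔G, transition), site 8 (G↔A, transition), site 9 (C↔T, transition), site 11 (C↔A, transversion), site 19 (C↔A, transversion), site 20 (C↔T, transition), site 21 (G↔A, transition), site 24 (G↔A, transition), site 32 (C↔T, transition), site 36 (A↔G, transition), site 37 (A↔T, transversion), site 40 (A↔C, transversion).
Of the 13 differences, 8 transitions and 5 transversions over 43 sites: P = 8/43 = 0.186047, Q = 5/43 = 0.116279.
d = −0.5·ln(0.511627) − 0.25·ln(0.767442) = −0.5·(-0.670159) − 0.25·(-0.264692) = 0.4013.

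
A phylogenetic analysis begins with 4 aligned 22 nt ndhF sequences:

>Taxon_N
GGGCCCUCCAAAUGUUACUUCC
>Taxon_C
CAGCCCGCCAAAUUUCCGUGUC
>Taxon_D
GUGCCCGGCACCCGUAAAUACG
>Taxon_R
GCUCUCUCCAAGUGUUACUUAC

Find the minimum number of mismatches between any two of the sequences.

Pairwise Hamming distances:
  Taxon_N vs Taxon_C: 9
  Taxon_N vs Taxon_D: 10
  Taxon_N vs Taxon_R: 5
  Taxon_C vs Taxon_D: 13
  Taxon_C vs Taxon_R: 12
  Taxon_D vs Taxon_R: 13
The smallest is 5, between Taxon_N and Taxon_R.

5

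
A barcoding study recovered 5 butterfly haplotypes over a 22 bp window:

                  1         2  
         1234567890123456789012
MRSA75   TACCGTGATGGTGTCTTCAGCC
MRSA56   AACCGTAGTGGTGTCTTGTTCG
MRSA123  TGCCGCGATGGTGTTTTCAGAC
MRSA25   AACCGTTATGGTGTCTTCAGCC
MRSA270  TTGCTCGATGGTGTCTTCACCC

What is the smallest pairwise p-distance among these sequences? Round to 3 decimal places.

0.091

Pairwise Hamming distances:
  MRSA75 vs MRSA56: 7
  MRSA75 vs MRSA123: 4
  MRSA75 vs MRSA25: 2
  MRSA75 vs MRSA270: 5
  MRSA56 vs MRSA123: 11
  MRSA56 vs MRSA25: 6
  MRSA56 vs MRSA270: 11
  MRSA123 vs MRSA25: 6
  MRSA123 vs MRSA270: 6
  MRSA25 vs MRSA270: 7
The smallest is 2 mismatches, between MRSA75 and MRSA25; p = 2/22 = 0.091.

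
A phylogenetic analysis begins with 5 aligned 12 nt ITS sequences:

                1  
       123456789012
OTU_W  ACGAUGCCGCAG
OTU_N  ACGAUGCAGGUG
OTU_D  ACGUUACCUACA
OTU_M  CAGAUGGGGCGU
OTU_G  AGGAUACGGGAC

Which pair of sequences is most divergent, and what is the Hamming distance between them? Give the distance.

10

Pairwise Hamming distances:
  OTU_W vs OTU_N: 3
  OTU_W vs OTU_D: 6
  OTU_W vs OTU_M: 6
  OTU_W vs OTU_G: 5
  OTU_N vs OTU_D: 7
  OTU_N vs OTU_M: 7
  OTU_N vs OTU_G: 5
  OTU_D vs OTU_M: 10
  OTU_D vs OTU_G: 7
  OTU_M vs OTU_G: 7
The largest is 10, between OTU_D and OTU_M.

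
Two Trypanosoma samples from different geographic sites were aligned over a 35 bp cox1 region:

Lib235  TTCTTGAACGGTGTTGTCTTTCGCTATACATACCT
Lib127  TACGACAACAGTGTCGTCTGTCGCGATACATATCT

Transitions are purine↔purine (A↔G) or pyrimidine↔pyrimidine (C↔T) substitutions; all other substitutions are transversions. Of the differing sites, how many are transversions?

The sequences differ at positions 2 (T/A, transversion), 4 (T/G, transversion), 5 (T/A, transversion), 6 (G/C, transversion), 10 (G/A, transition), 15 (T/C, transition), 20 (T/G, transversion), 25 (T/G, transversion), 33 (C/T, transition).
Of the 9 differences, 3 transitions and 6 transversions, so the answer is 6.

6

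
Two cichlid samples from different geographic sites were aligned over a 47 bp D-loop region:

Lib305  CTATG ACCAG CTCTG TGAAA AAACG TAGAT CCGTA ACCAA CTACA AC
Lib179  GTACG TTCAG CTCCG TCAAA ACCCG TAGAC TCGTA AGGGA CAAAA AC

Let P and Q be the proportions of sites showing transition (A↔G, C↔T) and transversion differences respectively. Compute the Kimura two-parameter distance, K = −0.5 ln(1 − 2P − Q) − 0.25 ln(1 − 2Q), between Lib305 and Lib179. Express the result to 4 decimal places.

0.4167

The sequences differ at positions 1 (C/G, transversion), 4 (T/C, transition), 6 (A/T, transversion), 7 (C/T, transition), 14 (T/C, transition), 17 (G/C, transversion), 22 (A/C, transversion), 23 (A/C, transversion), 30 (T/C, transition), 31 (C/T, transition), 37 (C/G, transversion), 38 (C/G, transversion), 39 (A/G, transition), 42 (T/A, transversion), 44 (C/A, transversion).
Of the 15 differences, 6 transitions and 9 transversions over 47 sites: P = 6/47 = 0.127660, Q = 9/47 = 0.191489.
d = −0.5·ln(0.553191) − 0.25·ln(0.617022) = −0.5·(-0.592052) − 0.25·(-0.482851) = 0.4167.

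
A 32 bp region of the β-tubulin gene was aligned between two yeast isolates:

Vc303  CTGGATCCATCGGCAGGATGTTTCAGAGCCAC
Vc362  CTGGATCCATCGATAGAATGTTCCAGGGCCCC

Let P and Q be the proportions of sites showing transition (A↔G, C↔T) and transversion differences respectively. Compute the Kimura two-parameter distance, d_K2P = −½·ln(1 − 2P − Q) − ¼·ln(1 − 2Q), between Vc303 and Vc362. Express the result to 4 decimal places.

0.2267

Mismatches occur at site 13 (G/A, transition), site 14 (C/T, transition), site 17 (G/A, transition), site 23 (T/C, transition), site 27 (A/G, transition), site 31 (A/C, transversion).
Of the 6 differences, 5 transitions and 1 transversion over 32 sites: P = 5/32 = 0.156250, Q = 1/32 = 0.031250.
d = −0.5·ln(0.656250) − 0.25·ln(0.937500) = −0.5·(-0.421213) − 0.25·(-0.064539) = 0.2267.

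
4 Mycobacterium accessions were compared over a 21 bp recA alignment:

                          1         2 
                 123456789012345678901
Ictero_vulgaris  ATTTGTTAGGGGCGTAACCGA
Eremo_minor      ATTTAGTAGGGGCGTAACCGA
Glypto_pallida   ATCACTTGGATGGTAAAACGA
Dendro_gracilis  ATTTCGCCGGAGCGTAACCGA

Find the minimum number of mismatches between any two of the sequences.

2

Pairwise Hamming distances:
  Ictero_vulgaris vs Eremo_minor: 2
  Ictero_vulgaris vs Glypto_pallida: 10
  Ictero_vulgaris vs Dendro_gracilis: 5
  Eremo_minor vs Glypto_pallida: 11
  Eremo_minor vs Dendro_gracilis: 4
  Glypto_pallida vs Dendro_gracilis: 11
The smallest is 2, between Ictero_vulgaris and Eremo_minor.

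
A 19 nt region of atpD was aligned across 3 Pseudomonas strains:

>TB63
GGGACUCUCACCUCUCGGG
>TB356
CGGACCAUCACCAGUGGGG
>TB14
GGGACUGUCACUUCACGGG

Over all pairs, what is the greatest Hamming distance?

Pairwise Hamming distances:
  TB63 vs TB356: 6
  TB63 vs TB14: 3
  TB356 vs TB14: 8
The largest is 8, between TB356 and TB14.

8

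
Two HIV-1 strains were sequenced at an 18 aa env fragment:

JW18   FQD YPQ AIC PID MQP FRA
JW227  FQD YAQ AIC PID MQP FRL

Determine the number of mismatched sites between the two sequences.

The sequences differ at positions 5 (P/A), 18 (A/L).
That gives 2 mismatches out of 18 aligned sites, so the Hamming distance is 2.

2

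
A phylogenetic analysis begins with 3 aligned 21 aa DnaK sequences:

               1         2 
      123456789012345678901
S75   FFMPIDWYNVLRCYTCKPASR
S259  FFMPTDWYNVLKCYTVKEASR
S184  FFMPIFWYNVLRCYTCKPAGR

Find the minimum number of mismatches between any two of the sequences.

2

Pairwise Hamming distances:
  S75 vs S259: 4
  S75 vs S184: 2
  S259 vs S184: 6
The smallest is 2, between S75 and S184.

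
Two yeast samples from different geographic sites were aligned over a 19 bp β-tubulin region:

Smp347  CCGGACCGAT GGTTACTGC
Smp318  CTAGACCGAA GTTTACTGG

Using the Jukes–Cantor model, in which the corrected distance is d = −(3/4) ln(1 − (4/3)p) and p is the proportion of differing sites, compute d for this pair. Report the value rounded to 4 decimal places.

Mismatches occur at site 2 (C→T), site 3 (G→A), site 10 (T→A), site 12 (G→T), site 19 (C→G).
p = 5/19 = 0.263158.
d = −0.75 · ln(1 − (4/3)·0.263158) = −0.75 · ln(0.649123) = −0.75 · (-0.432133) = 0.3241.

0.3241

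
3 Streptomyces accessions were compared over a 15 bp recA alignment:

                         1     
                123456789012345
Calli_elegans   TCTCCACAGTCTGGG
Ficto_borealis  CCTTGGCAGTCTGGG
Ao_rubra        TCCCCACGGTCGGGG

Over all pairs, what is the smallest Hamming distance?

Pairwise Hamming distances:
  Calli_elegans vs Ficto_borealis: 4
  Calli_elegans vs Ao_rubra: 3
  Ficto_borealis vs Ao_rubra: 7
The smallest is 3, between Calli_elegans and Ao_rubra.

3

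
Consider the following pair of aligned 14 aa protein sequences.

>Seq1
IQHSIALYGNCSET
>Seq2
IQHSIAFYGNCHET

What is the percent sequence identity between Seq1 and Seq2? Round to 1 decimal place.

85.7%

The sequences differ at positions 7 (L/F), 12 (S/H).
12 of the 14 sites match, so the percent identity is 12/14 × 100 = 85.7%.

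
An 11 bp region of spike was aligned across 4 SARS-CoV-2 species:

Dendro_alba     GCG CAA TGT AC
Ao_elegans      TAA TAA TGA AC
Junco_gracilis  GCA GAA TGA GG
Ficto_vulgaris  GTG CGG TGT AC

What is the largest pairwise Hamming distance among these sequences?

8

Pairwise Hamming distances:
  Dendro_alba vs Ao_elegans: 5
  Dendro_alba vs Junco_gracilis: 5
  Dendro_alba vs Ficto_vulgaris: 3
  Ao_elegans vs Junco_gracilis: 5
  Ao_elegans vs Ficto_vulgaris: 7
  Junco_gracilis vs Ficto_vulgaris: 8
The largest is 8, between Junco_gracilis and Ficto_vulgaris.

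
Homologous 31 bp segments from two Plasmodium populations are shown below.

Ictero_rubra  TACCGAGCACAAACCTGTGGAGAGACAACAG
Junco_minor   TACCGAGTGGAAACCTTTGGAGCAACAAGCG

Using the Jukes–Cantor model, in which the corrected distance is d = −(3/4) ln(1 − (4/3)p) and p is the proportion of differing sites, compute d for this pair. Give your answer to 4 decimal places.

Differing sites — 8:C/T; 9:A/G; 10:C/G; 17:G/T; 23:A/C; 24:G/A; 29:C/G; 30:A/C.
p = 8/31 = 0.258065.
d = −0.75 · ln(1 − (4/3)·0.258065) = −0.75 · ln(0.655913) = −0.75 · (-0.421727) = 0.3163.

0.3163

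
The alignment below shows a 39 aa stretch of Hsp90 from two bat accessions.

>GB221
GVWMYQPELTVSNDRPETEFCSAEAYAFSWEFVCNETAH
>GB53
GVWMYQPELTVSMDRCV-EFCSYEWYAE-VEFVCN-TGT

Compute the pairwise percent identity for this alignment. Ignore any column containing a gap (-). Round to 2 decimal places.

75.00%

Excluding the 3 gap columns leaves 36 comparable sites.
Differing sites — 13:N/M; 16:P/C; 17:E/V; 23:A/Y; 25:A/W; 28:F/E; 30:W/V; 38:A/G; 39:H/T.
27 of the 36 comparable sites match, so the percent identity is 27/36 × 100 = 75.00%.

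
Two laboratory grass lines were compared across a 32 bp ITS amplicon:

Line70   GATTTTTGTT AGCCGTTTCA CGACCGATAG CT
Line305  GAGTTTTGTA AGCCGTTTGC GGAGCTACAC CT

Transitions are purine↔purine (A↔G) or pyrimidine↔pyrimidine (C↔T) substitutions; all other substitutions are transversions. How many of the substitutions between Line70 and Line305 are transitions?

Mismatches occur at site 3 (T↔G, transversion), site 10 (T↔A, transversion), site 19 (C↔G, transversion), site 20 (A↔C, transversion), site 21 (C↔G, transversion), site 24 (C↔G, transversion), site 26 (G↔T, transversion), site 28 (T↔C, transition), site 30 (G↔C, transversion).
Of the 9 differences, 1 transition and 8 transversions, so the answer is 1.

1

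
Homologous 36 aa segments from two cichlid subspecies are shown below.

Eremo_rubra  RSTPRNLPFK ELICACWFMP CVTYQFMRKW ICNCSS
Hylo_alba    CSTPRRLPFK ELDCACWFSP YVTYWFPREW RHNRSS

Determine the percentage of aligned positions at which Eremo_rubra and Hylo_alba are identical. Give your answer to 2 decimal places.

The sequences differ at positions 1 (R/C), 6 (N/R), 13 (I/D), 19 (M/S), 21 (C/Y), 25 (Q/W), 27 (M/P), 29 (K/E), 31 (I/R), 32 (C/H), 34 (C/R).
25 of the 36 sites match, so the percent identity is 25/36 × 100 = 69.44%.

69.44%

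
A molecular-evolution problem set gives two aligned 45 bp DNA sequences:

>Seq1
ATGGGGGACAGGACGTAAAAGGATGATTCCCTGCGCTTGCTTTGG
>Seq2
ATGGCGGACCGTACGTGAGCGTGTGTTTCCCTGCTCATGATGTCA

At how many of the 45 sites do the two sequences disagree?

The sequences differ at positions 5 (G/C), 10 (A/C), 12 (G/T), 17 (A/G), 19 (A/G), 20 (A/C), 22 (G/T), 23 (A/G), 26 (A/T), 35 (G/T), 37 (T/A), 40 (C/A), 42 (T/G), 44 (G/C), 45 (G/A).
That gives 15 mismatches out of 45 aligned sites, so the Hamming distance is 15.

15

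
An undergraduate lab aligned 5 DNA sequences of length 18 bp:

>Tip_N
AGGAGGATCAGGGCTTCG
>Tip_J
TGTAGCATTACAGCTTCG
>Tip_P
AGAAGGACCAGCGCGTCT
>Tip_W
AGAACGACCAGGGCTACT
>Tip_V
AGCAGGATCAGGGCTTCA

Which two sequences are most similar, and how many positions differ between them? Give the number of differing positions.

Pairwise Hamming distances:
  Tip_N vs Tip_J: 6
  Tip_N vs Tip_P: 5
  Tip_N vs Tip_W: 5
  Tip_N vs Tip_V: 2
  Tip_J vs Tip_P: 9
  Tip_J vs Tip_W: 10
  Tip_J vs Tip_V: 7
  Tip_P vs Tip_W: 4
  Tip_P vs Tip_V: 5
  Tip_W vs Tip_V: 5
The smallest is 2, between Tip_N and Tip_V.

2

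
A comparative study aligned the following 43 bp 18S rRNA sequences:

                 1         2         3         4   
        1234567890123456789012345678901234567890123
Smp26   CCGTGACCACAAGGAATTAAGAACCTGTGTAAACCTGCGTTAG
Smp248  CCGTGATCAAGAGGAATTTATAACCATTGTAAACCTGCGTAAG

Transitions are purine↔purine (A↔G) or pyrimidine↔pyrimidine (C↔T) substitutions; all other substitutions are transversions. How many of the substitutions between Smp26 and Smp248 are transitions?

2

Differing sites — 7:C/T (Ti); 10:C/A (Tv); 11:A/G (Ti); 19:A/T (Tv); 21:G/T (Tv); 26:T/A (Tv); 27:G/T (Tv); 41:T/A (Tv).
Of the 8 differences, 2 transitions and 6 transversions, so the answer is 2.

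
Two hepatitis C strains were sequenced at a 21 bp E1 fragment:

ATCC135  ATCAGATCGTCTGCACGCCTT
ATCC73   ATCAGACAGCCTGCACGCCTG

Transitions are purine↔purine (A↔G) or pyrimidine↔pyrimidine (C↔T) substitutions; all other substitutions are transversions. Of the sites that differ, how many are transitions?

2

The sequences differ at positions 7 (T/C, transition), 8 (C/A, transversion), 10 (T/C, transition), 21 (T/G, transversion).
Of the 4 differences, 2 transitions and 2 transversions, so the answer is 2.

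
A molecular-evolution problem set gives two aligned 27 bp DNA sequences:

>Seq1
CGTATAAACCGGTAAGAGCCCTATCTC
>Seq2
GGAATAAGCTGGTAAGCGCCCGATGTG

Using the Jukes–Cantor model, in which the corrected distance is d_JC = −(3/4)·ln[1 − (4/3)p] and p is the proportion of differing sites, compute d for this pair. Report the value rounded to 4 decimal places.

The sequences differ at positions 1 (C/G), 3 (T/A), 8 (A/G), 10 (C/T), 17 (A/C), 22 (T/G), 25 (C/G), 27 (C/G).
p = 8/27 = 0.296296.
d = −0.75 · ln(1 − (4/3)·0.296296) = −0.75 · ln(0.604939) = −0.75 · (-0.502628) = 0.3770.

0.3770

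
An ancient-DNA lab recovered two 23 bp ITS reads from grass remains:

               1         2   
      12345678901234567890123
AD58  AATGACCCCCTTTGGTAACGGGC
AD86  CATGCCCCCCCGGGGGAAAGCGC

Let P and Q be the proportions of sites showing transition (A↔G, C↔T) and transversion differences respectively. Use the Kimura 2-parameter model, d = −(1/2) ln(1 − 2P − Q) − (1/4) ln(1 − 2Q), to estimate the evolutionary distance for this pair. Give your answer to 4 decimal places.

The sequences differ at positions 1 (A/C, transversion), 5 (A/C, transversion), 11 (T/C, transition), 12 (T/G, transversion), 13 (T/G, transversion), 16 (T/G, transversion), 19 (C/A, transversion), 21 (G/C, transversion).
Of the 8 differences, 1 transition and 7 transversions over 23 sites: P = 1/23 = 0.043478, Q = 7/23 = 0.304348.
d = −0.5·ln(0.608696) − 0.25·ln(0.391304) = −0.5·(-0.496436) − 0.25·(-0.938271) = 0.4828.

0.4828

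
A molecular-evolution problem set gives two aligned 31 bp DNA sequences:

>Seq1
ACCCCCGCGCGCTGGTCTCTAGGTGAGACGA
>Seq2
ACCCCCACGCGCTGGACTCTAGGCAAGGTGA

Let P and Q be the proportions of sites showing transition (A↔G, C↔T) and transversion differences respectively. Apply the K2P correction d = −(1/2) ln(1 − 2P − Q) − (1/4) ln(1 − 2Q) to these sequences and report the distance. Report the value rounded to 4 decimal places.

0.2358

The sequences differ at positions 7 (G/A, transition), 16 (T/A, transversion), 24 (T/C, transition), 25 (G/A, transition), 28 (A/G, transition), 29 (C/T, transition).
Of the 6 differences, 5 transitions and 1 transversion over 31 sites: P = 5/31 = 0.161290, Q = 1/31 = 0.032258.
d = −0.5·ln(0.645162) − 0.25·ln(0.935484) = −0.5·(-0.438254) − 0.25·(-0.066691) = 0.2358.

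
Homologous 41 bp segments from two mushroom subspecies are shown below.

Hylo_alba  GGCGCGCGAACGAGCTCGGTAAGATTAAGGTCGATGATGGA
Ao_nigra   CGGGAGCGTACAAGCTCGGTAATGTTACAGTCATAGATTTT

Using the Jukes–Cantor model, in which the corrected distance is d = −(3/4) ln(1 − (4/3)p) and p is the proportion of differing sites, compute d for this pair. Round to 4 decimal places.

0.5018

Differing sites — 1:G/C; 3:C/G; 5:C/A; 9:A/T; 12:G/A; 23:G/T; 24:A/G; 28:A/C; 29:G/A; 33:G/A; 34:A/T; 35:T/A; 39:G/T; 40:G/T; 41:A/T.
p = 15/41 = 0.365854.
d = −0.75 · ln(1 − (4/3)·0.365854) = −0.75 · ln(0.512195) = −0.75 · (-0.669050) = 0.5018.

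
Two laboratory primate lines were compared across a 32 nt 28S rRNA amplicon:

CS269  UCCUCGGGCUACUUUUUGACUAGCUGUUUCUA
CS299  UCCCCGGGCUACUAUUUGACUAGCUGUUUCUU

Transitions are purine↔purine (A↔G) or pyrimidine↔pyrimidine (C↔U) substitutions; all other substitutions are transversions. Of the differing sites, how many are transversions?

Mismatches occur at site 4 (U↔C, transition), site 14 (U↔A, transversion), site 32 (A↔U, transversion).
Of the 3 differences, 1 transition and 2 transversions, so the answer is 2.

2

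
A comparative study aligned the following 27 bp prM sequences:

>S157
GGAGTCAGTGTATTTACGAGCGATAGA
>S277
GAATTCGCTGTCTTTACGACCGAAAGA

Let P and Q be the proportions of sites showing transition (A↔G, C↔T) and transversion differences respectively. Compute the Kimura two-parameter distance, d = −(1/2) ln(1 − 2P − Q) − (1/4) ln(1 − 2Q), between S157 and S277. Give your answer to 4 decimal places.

0.3184

Differing sites — 2:G/A (Ti); 4:G/T (Tv); 7:A/G (Ti); 8:G/C (Tv); 12:A/C (Tv); 20:G/C (Tv); 24:T/A (Tv).
Of the 7 differences, 2 transitions and 5 transversions over 27 sites: P = 2/27 = 0.074074, Q = 5/27 = 0.185185.
d = −0.5·ln(0.666667) − 0.25·ln(0.629630) = −0.5·(-0.405465) − 0.25·(-0.462623) = 0.3184.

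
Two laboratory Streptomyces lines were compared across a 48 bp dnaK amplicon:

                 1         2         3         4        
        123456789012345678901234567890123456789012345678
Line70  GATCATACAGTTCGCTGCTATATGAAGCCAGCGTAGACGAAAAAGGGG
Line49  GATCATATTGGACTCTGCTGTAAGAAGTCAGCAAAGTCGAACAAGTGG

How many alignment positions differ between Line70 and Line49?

13

Differing sites — 8:C/T; 9:A/T; 11:T/G; 12:T/A; 14:G/T; 20:A/G; 23:T/A; 28:C/T; 33:G/A; 34:T/A; 37:A/T; 42:A/C; 46:G/T.
That gives 13 mismatches out of 48 aligned sites, so the Hamming distance is 13.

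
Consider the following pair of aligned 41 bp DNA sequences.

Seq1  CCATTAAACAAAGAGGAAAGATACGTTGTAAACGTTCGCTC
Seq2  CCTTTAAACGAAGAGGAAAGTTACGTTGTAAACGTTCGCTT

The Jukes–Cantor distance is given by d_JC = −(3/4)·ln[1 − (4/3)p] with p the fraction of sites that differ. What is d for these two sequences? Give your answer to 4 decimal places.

The sequences differ at positions 3 (A/T), 10 (A/G), 21 (A/T), 41 (C/T).
p = 4/41 = 0.097561.
d = −0.75 · ln(1 − (4/3)·0.097561) = −0.75 · ln(0.869919) = −0.75 · (-0.139355) = 0.1045.

0.1045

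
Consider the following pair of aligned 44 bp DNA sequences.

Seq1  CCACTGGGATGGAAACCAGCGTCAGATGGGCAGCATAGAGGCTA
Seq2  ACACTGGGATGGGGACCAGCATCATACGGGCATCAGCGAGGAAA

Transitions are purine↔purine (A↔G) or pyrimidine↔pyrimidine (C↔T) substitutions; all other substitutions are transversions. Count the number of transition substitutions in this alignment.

Mismatches occur at site 1 (C→A, transversion), site 13 (A→G, transition), site 14 (A→G, transition), site 21 (G→A, transition), site 25 (G→T, transversion), site 27 (T→C, transition), site 33 (G→T, transversion), site 36 (T→G, transversion), site 37 (A→C, transversion), site 42 (C→A, transversion), site 43 (T→A, transversion).
Of the 11 differences, 4 transitions and 7 transversions, so the answer is 4.

4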